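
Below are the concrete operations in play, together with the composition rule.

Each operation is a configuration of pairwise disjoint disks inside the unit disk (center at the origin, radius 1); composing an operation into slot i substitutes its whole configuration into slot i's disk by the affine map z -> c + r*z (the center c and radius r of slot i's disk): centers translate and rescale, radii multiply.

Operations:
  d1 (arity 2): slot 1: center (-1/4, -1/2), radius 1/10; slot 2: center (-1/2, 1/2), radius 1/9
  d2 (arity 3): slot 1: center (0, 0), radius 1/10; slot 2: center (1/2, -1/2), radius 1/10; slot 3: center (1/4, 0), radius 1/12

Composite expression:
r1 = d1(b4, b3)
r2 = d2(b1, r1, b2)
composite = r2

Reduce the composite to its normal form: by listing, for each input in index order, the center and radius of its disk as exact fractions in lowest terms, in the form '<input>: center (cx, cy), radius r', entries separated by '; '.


b1: center (0, 0), radius 1/10; b2: center (1/4, 0), radius 1/12; b3: center (9/20, -9/20), radius 1/90; b4: center (19/40, -11/20), radius 1/100

Affine substitution under d2: radii multiply and b-centers shift.
input b1: composing its 1 substitution step yields center (0, 0), radius 1/10
input b4: composing its 2 substitution steps yields center (19/40, -11/20), radius 1/100
input b3: composing its 2 substitution steps yields center (9/20, -9/20), radius 1/90
input b2: composing its 1 substitution step yields center (1/4, 0), radius 1/12


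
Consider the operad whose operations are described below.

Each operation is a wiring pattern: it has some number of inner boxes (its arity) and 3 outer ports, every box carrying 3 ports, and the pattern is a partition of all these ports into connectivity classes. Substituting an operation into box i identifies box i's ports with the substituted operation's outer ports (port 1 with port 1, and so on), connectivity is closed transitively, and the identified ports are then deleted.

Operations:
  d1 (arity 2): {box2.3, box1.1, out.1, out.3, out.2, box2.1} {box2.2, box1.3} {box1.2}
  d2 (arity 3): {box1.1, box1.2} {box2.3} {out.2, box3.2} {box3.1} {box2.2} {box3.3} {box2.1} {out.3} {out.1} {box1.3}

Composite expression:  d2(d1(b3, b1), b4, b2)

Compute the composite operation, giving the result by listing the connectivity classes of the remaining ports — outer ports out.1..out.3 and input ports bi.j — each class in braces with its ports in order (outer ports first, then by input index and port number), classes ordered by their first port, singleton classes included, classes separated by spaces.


{out.1} {out.2, b2.2} {out.3} {b1.1, b1.3, b3.1} {b1.2, b3.3} {b2.1} {b2.3} {b3.2} {b4.1} {b4.2} {b4.3}

Two ports join when wires chain via d2-identified ports.
through d1, on inputs (b3, b1): {out.1, out.2, out.3, b1.1, b1.3, b3.1} {b1.2, b3.3} {b3.2} (out.j = stage outer ports)
through d2, on inputs (b3, b1, b4, b2): {out.1} {out.2, b2.2} {out.3} {b1.1, b1.3, b3.1} {b1.2, b3.3} {b2.1} {b2.3} {b3.2} {b4.1} {b4.2} {b4.3} (out.j = stage outer ports)


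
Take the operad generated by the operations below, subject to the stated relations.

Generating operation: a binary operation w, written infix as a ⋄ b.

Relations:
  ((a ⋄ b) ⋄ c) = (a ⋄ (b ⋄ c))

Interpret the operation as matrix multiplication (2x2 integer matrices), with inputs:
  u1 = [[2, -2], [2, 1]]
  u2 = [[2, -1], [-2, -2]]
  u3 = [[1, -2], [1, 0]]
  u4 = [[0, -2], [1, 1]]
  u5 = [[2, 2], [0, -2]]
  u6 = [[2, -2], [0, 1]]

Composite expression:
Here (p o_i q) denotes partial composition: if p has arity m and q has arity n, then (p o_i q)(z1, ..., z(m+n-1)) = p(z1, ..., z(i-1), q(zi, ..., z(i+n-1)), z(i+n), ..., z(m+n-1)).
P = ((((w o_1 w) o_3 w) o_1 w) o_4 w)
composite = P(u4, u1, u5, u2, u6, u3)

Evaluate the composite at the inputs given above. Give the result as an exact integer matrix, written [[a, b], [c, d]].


[[16, 32], [-28, 16]]

(u4 ⋄ u1) = [[-4, -2], [4, -1]]
((u4 ⋄ u1) ⋄ u5) = [[-8, -4], [8, 10]]
(u2 ⋄ u6) = [[4, -5], [-4, 2]]
((u2 ⋄ u6) ⋄ u3) = [[-1, -8], [-2, 8]]
(((u4 ⋄ u1) ⋄ u5) ⋄ ((u2 ⋄ u6) ⋄ u3)) = [[16, 32], [-28, 16]]


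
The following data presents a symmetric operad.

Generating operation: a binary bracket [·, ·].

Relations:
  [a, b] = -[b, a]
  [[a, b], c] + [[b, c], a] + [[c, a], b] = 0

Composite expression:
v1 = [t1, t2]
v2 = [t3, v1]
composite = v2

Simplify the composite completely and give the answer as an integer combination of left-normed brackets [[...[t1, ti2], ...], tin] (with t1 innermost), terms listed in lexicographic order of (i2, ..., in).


-[[t1, t2], t3]

Expand each bracket as ab - ba; the t1-initial words give the coefficients.
Composite bracket: [t3, [t1, t2]]
Expanding via [a, b] = ab - ba: 4 signed words (2^2 = 4).
Keep just the words that open with t1:
  t1t2t3 appears with sign -1, giving the term -[[t1, t2], t3]


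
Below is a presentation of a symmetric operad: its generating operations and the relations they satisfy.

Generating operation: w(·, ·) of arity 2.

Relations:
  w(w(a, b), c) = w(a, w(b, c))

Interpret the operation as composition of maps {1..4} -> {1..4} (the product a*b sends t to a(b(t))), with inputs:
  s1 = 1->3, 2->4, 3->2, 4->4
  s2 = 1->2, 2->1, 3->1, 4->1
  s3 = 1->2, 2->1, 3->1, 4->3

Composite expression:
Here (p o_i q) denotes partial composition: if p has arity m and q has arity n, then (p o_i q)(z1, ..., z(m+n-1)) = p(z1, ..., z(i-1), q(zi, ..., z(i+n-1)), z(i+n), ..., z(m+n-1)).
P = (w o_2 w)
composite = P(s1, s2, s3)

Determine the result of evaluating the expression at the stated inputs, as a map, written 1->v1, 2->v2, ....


1->3, 2->4, 3->4, 4->3

w(s2, s3) = 1->1, 2->2, 3->2, 4->1
w(s1, w(s2, s3)) = 1->3, 2->4, 3->4, 4->3


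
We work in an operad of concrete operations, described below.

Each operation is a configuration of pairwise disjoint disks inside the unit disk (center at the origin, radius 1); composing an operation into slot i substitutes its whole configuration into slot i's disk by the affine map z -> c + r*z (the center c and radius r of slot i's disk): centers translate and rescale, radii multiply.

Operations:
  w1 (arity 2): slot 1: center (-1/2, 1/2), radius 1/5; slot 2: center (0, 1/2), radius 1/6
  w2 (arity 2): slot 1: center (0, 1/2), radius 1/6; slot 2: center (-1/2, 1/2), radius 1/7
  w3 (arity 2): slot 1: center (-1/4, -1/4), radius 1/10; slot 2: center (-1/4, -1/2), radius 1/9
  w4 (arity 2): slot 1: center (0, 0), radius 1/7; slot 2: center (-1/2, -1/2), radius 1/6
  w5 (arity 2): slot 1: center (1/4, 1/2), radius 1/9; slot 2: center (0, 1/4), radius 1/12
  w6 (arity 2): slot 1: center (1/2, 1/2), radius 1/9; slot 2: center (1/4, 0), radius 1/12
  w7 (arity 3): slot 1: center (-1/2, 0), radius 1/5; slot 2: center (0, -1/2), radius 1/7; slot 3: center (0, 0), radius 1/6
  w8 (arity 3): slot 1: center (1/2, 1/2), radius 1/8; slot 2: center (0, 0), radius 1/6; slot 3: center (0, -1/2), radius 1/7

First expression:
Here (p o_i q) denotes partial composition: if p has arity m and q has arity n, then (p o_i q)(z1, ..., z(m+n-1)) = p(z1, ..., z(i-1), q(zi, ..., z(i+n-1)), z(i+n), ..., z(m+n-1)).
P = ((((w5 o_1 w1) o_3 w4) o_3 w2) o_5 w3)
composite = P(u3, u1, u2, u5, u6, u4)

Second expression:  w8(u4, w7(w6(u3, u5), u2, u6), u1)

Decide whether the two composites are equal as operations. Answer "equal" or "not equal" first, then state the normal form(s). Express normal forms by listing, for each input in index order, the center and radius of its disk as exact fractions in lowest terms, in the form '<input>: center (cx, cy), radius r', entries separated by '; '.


not equal: they reduce to u1: center (1/4, 5/9), radius 1/54; u2: center (0, 43/168), radius 1/504; u3: center (7/36, 5/9), radius 1/45; u4: center (-13/288, 29/144), radius 1/648; u5: center (-1/168, 43/168), radius 1/588; u6: center (-13/288, 59/288), radius 1/720 and u1: center (0, -1/2), radius 1/7; u2: center (0, -1/12), radius 1/42; u3: center (-1/15, 1/60), radius 1/270; u4: center (1/2, 1/2), radius 1/8; u5: center (-3/40, 0), radius 1/360; u6: center (0, 0), radius 1/36

Normal form of the first expression: u1: center (1/4, 5/9), radius 1/54; u2: center (0, 43/168), radius 1/504; u3: center (7/36, 5/9), radius 1/45; u4: center (-13/288, 29/144), radius 1/648; u5: center (-1/168, 43/168), radius 1/588; u6: center (-13/288, 59/288), radius 1/720
Normal form of the second expression: u1: center (0, -1/2), radius 1/7; u2: center (0, -1/12), radius 1/42; u3: center (-1/15, 1/60), radius 1/270; u4: center (1/2, 1/2), radius 1/8; u5: center (-3/40, 0), radius 1/360; u6: center (0, 0), radius 1/36
Distinct normal forms: not equal.


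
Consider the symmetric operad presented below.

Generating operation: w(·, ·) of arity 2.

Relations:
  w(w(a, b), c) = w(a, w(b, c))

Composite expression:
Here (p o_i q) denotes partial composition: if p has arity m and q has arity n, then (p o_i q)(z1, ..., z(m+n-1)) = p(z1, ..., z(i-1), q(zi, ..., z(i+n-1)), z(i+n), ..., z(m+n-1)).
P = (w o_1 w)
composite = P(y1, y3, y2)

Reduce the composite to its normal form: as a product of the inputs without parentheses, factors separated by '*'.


y1 * y3 * y2

Key point: w is associative — brackets drop, the y-order remains.
w(y1, y3) spells out as y1 * y3
w(w(y1, y3), y2) spells out as y1 * y3 * y2


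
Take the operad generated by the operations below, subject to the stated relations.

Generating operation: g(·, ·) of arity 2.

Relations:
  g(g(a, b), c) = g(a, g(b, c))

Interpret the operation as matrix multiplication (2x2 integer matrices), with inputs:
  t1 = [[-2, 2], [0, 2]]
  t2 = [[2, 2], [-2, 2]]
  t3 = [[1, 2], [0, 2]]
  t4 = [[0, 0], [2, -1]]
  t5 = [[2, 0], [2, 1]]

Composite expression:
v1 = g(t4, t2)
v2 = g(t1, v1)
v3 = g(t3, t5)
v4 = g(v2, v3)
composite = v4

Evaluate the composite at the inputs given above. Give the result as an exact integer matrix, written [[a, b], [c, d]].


[[88, 32], [88, 32]]

g(t4, t2) = [[0, 0], [6, 2]]
g(t1, g(t4, t2)) = [[12, 4], [12, 4]]
g(t3, t5) = [[6, 2], [4, 2]]
g(g(t1, g(t4, t2)), g(t3, t5)) = [[88, 32], [88, 32]]


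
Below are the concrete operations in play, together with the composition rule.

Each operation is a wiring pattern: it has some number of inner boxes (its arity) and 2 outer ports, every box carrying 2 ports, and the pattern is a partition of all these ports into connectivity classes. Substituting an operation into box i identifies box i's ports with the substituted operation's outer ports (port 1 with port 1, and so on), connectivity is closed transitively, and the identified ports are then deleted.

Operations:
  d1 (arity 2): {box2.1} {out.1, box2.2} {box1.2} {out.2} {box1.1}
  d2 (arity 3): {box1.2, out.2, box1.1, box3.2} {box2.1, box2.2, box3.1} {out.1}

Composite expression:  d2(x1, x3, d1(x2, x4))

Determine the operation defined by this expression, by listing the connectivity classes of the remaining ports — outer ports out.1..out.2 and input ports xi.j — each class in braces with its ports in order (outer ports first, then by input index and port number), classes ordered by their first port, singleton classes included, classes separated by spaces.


{out.1} {out.2, x1.1, x1.2} {x2.1} {x2.2} {x3.1, x3.2, x4.2} {x4.1}

Treat the ports identified at d2 as solder joints: merge, then drop.
the subtree at d1 composes to {out.1, x4.2} {out.2} {x2.1} {x2.2} {x4.1} on (x2, x4); out.j = own outer ports
the subtree at d2 composes to {out.1} {out.2, x1.1, x1.2} {x2.1} {x2.2} {x3.1, x3.2, x4.2} {x4.1} on (x1, x3, x2, x4); out.j = own outer ports


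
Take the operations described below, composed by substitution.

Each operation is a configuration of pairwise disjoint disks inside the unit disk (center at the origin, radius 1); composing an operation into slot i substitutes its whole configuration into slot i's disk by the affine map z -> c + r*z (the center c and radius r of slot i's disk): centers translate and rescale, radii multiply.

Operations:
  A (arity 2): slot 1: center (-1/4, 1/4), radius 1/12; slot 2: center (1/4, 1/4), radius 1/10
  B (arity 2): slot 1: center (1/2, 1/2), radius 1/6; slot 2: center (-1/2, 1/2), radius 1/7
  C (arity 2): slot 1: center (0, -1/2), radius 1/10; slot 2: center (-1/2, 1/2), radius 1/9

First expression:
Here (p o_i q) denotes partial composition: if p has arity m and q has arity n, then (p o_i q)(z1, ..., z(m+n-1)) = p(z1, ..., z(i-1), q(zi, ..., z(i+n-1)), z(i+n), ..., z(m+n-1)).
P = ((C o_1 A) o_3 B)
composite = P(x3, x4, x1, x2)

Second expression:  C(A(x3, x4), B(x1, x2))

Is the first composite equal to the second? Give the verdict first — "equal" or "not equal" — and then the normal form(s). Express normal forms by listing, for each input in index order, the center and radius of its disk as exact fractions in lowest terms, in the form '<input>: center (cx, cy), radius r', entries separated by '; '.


equal: each reduces to x1: center (-4/9, 5/9), radius 1/54; x2: center (-5/9, 5/9), radius 1/63; x3: center (-1/40, -19/40), radius 1/120; x4: center (1/40, -19/40), radius 1/100

In normal form, the first expression is x1: center (-4/9, 5/9), radius 1/54; x2: center (-5/9, 5/9), radius 1/63; x3: center (-1/40, -19/40), radius 1/120; x4: center (1/40, -19/40), radius 1/100
In normal form, the second expression is x1: center (-4/9, 5/9), radius 1/54; x2: center (-5/9, 5/9), radius 1/63; x3: center (-1/40, -19/40), radius 1/120; x4: center (1/40, -19/40), radius 1/100
One common form — equal.


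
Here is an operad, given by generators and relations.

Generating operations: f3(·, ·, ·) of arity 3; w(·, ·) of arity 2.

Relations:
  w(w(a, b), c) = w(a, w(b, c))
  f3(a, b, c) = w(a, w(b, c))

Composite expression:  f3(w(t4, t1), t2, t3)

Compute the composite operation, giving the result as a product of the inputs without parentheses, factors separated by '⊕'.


Associativity of f3 dissolves the nesting; only the t-input order survives.
w(t4, t1) flattens to t4 ⊕ t1
f3(w(t4, t1), t2, t3) flattens to t4 ⊕ t1 ⊕ t2 ⊕ t3

t4 ⊕ t1 ⊕ t2 ⊕ t3


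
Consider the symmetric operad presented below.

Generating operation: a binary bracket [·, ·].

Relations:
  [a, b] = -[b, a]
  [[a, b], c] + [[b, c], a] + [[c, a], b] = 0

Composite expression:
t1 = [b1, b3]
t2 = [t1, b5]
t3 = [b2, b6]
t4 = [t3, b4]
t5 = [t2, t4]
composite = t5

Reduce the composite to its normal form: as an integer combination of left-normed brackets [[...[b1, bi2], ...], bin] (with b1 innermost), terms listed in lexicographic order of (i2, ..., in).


[[[[[b1, b3], b5], b2], b6], b4] - [[[[[b1, b3], b5], b4], b2], b6] + [[[[[b1, b3], b5], b4], b6], b2] - [[[[[b1, b3], b5], b6], b2], b4]

Left-normed coefficients sit on the b1-initial expansion words.
Composite bracket: [[[b1, b3], b5], [[b2, b6], b4]]
Applying ab - ba throughout gives 32 signed words (2^5 = 32).
Words beginning with b1 determine it all:
  b1b3b5b2b6b4 (sign +1) contributes +[[[[[b1, b3], b5], b2], b6], b4]
  b1b3b5b4b2b6 (sign -1) contributes -[[[[[b1, b3], b5], b4], b2], b6]
  b1b3b5b4b6b2 (sign +1) contributes +[[[[[b1, b3], b5], b4], b6], b2]
  b1b3b5b6b2b4 (sign -1) contributes -[[[[[b1, b3], b5], b6], b2], b4]


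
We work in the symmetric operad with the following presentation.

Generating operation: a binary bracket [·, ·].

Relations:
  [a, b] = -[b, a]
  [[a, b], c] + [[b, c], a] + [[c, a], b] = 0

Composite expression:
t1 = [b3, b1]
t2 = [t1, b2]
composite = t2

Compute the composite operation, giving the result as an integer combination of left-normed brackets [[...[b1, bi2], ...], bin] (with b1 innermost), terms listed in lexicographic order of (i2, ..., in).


-[[b1, b3], b2]

Left-normed coefficients sit on the b1-initial expansion words.
Composite bracket: [[b3, b1], b2]
The bracket unfolds into 4 signed words via [a, b] = ab - ba (2^2 = 4).
Only words starting with b1 matter:
  word b1b3b2 has sign -1, contributing -[[b1, b3], b2]


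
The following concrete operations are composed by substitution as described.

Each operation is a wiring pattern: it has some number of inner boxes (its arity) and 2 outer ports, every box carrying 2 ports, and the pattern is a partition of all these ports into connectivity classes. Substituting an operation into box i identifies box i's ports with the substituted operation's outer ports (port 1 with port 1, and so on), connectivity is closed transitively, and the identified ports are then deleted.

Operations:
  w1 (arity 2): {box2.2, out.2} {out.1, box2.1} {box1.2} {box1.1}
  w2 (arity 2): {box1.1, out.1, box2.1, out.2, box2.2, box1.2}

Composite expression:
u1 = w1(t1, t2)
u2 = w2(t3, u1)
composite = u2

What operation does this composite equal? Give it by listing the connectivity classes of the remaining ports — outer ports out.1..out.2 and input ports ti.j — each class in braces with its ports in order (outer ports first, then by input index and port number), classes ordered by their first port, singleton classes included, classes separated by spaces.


{out.1, out.2, t2.1, t2.2, t3.1, t3.2} {t1.1} {t1.2}

Connectivity passes through glued w2-boundaries; trace each wire chain.
after w1, the pattern on (t1, t2) reads {out.1, t2.1} {out.2, t2.2} {t1.1} {t1.2} (out.j = its outer ports)
after w2, the pattern on (t3, t1, t2) reads {out.1, out.2, t2.1, t2.2, t3.1, t3.2} {t1.1} {t1.2} (out.j = its outer ports)


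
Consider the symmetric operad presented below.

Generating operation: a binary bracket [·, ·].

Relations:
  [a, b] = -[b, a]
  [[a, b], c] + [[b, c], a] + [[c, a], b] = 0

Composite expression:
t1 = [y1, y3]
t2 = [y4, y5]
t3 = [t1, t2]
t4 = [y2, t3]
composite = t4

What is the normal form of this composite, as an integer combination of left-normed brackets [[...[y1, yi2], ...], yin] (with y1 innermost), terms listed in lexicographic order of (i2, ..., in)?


Skip Jacobi rewriting: expand, keep y1-initial words, read off terms.
Composite bracket: [y2, [[y1, y3], [y4, y5]]]
Under [a, b] = ab - ba we get 16 signed associative words (2^4 = 16).
Only words starting with y1 matter:
  from y1y3y4y5y2, sign -1: term -[[[[y1, y3], y4], y5], y2]
  from y1y3y5y4y2, sign +1: term +[[[[y1, y3], y5], y4], y2]

-[[[[y1, y3], y4], y5], y2] + [[[[y1, y3], y5], y4], y2]


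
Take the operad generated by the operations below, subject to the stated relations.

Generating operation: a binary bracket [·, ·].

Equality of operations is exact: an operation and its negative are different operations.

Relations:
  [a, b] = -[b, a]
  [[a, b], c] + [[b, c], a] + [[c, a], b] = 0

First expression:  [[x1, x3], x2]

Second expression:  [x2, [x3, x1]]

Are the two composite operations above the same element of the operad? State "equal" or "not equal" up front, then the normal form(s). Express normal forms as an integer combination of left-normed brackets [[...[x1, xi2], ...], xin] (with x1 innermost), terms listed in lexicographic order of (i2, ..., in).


equal — both sides give [[x1, x3], x2]

Normal form of the first expression: [[x1, x3], x2]
Normal form of the second expression: [[x1, x3], x2]
Same normal form: equal.


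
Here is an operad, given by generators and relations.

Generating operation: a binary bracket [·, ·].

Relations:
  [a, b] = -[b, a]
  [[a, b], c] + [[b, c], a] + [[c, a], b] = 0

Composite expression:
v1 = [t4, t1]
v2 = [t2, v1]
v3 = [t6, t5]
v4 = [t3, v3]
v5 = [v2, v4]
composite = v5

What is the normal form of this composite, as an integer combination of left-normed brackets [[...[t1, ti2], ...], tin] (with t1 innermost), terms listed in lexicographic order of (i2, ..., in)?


-[[[[[t1, t4], t2], t3], t5], t6] + [[[[[t1, t4], t2], t3], t6], t5] + [[[[[t1, t4], t2], t5], t6], t3] - [[[[[t1, t4], t2], t6], t5], t3]

Left-normed coefficients sit on the t1-initial expansion words.
Composite bracket: [[t2, [t4, t1]], [t3, [t6, t5]]]
Each bracket splits as ab - ba, giving 32 signed words (2^5 = 32).
Only words starting with t1 matter:
  word t1t4t2t3t5t6 has sign -1, contributing -[[[[[t1, t4], t2], t3], t5], t6]
  word t1t4t2t3t6t5 has sign +1, contributing +[[[[[t1, t4], t2], t3], t6], t5]
  word t1t4t2t5t6t3 has sign +1, contributing +[[[[[t1, t4], t2], t5], t6], t3]
  word t1t4t2t6t5t3 has sign -1, contributing -[[[[[t1, t4], t2], t6], t5], t3]


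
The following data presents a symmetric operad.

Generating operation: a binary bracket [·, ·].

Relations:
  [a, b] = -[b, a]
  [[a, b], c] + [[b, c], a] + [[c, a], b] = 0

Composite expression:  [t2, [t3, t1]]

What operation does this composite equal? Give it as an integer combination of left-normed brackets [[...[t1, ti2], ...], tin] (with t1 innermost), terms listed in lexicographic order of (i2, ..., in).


[[t1, t3], t2]

A multilinear Lie element is pinned by t1-initial words (t1 innermost).
Composite bracket: [t2, [t3, t1]]
Each bracket splits as ab - ba, giving 4 signed words (2^2 = 4).
Collect the words opening with t1:
  t1t3t2 (sign +1) contributes +[[t1, t3], t2]


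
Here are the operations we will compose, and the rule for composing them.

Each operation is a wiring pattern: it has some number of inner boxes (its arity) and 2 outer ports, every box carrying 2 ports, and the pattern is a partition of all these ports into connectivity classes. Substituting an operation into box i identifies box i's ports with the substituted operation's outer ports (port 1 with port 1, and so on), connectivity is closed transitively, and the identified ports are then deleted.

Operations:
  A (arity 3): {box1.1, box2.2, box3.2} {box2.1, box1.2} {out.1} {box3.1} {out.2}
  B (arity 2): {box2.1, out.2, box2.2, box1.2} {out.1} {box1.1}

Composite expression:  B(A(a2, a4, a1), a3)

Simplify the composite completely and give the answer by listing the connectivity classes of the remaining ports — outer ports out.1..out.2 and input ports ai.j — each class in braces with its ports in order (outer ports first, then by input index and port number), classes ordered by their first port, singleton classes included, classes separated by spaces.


Connectivity passes through glued B-boundaries; trace each wire chain.
stage A: inputs (a2, a4, a1), connectivity {out.1} {out.2} {a1.1} {a1.2, a2.1, a4.2} {a2.2, a4.1}, out.j its boundary
stage B: inputs (a2, a4, a1, a3), connectivity {out.1} {out.2, a3.1, a3.2} {a1.1} {a1.2, a2.1, a4.2} {a2.2, a4.1}, out.j its boundary

{out.1} {out.2, a3.1, a3.2} {a1.1} {a1.2, a2.1, a4.2} {a2.2, a4.1}


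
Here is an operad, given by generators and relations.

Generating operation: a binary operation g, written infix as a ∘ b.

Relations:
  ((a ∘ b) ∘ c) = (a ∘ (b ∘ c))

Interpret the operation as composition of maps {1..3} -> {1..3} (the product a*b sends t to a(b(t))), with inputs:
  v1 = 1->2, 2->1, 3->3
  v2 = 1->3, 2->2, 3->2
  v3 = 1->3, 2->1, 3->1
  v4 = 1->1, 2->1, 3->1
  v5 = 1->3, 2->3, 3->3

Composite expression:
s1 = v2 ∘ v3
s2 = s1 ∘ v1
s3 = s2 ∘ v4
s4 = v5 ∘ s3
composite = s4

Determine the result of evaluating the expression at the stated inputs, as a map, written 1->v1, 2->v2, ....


1->3, 2->3, 3->3

(v2 ∘ v3) = 1->2, 2->3, 3->3
((v2 ∘ v3) ∘ v1) = 1->3, 2->2, 3->3
(((v2 ∘ v3) ∘ v1) ∘ v4) = 1->3, 2->3, 3->3
(v5 ∘ (((v2 ∘ v3) ∘ v1) ∘ v4)) = 1->3, 2->3, 3->3


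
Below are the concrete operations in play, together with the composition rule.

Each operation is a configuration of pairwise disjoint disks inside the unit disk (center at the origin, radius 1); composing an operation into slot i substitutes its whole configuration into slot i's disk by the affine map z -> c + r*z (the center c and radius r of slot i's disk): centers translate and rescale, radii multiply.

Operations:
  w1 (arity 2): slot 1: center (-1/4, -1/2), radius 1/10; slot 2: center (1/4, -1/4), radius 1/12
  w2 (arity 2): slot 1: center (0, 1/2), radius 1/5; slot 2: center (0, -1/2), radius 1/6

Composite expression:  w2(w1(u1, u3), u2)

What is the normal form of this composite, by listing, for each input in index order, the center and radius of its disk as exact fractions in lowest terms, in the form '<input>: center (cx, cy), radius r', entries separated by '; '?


u1: center (-1/20, 2/5), radius 1/50; u2: center (0, -1/2), radius 1/6; u3: center (1/20, 9/20), radius 1/60

Each u-disk chains the slot maps above it in w2; radii multiply.
for u1, the 2-step affine chain lands on center (-1/20, 2/5), radius 1/50
for u3, the 2-step affine chain lands on center (1/20, 9/20), radius 1/60
for u2, the 1-step affine chain lands on center (0, -1/2), radius 1/6


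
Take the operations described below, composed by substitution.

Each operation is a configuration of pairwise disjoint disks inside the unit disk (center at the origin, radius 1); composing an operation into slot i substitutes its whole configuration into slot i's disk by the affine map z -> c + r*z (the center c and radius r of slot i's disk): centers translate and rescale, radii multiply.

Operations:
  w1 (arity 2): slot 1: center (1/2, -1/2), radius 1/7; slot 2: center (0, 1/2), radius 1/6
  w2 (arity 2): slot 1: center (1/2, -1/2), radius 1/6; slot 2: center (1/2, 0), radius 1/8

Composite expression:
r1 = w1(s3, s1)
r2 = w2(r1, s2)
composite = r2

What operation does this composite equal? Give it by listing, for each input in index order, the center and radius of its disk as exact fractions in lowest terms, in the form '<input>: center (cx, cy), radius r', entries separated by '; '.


s1: center (1/2, -5/12), radius 1/36; s2: center (1/2, 0), radius 1/8; s3: center (7/12, -7/12), radius 1/42

Each s-disk chains the slot maps above it in w2; radii multiply.
s3 passes through 2 substitutions, ending at center (7/12, -7/12), radius 1/42
s1 passes through 2 substitutions, ending at center (1/2, -5/12), radius 1/36
s2 passes through 1 substitution, ending at center (1/2, 0), radius 1/8


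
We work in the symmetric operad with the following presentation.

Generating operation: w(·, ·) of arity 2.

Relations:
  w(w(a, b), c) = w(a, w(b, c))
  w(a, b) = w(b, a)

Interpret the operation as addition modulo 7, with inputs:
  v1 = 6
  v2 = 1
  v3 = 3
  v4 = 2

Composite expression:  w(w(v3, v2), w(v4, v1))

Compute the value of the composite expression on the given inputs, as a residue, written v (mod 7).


w(v3, v2) = 4
w(v4, v1) = 1
w(w(v3, v2), w(v4, v1)) = 5

5 (mod 7)


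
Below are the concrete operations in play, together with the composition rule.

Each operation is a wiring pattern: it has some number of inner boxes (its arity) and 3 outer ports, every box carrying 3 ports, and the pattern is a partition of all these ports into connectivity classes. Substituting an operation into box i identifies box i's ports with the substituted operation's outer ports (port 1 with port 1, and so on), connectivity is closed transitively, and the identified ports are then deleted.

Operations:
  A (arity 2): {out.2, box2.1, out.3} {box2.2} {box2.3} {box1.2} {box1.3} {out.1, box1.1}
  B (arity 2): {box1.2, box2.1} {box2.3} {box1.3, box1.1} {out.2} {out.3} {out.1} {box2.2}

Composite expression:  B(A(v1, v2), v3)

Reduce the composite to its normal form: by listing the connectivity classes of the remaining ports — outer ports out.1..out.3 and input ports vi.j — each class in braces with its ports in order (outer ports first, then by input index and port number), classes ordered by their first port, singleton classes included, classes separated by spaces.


{out.1} {out.2} {out.3} {v1.1, v2.1, v3.1} {v1.2} {v1.3} {v2.2} {v2.3} {v3.2} {v3.3}

Treat the ports identified at B as solder joints: merge, then drop.
the subtree at A composes to {out.1, v1.1} {out.2, out.3, v2.1} {v1.2} {v1.3} {v2.2} {v2.3} on (v1, v2); out.j = own outer ports
the subtree at B composes to {out.1} {out.2} {out.3} {v1.1, v2.1, v3.1} {v1.2} {v1.3} {v2.2} {v2.3} {v3.2} {v3.3} on (v1, v2, v3); out.j = own outer ports


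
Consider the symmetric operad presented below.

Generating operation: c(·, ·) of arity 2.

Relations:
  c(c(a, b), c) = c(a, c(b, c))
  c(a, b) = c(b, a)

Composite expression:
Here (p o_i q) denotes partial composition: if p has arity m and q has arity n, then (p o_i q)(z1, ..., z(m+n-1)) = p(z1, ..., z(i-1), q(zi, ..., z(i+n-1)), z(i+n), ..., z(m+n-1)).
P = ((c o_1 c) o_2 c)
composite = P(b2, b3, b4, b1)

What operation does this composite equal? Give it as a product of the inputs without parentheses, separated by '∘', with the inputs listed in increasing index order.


b1 ∘ b2 ∘ b3 ∘ b4


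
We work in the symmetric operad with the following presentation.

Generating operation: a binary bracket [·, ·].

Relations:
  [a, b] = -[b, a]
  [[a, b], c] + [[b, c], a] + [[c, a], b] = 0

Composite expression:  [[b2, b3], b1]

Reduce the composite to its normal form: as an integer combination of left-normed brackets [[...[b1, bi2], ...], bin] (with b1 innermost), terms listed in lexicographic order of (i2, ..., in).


-[[b1, b2], b3] + [[b1, b3], b2]

Skip Jacobi rewriting: expand, keep b1-initial words, read off terms.
Composite bracket: [[b2, b3], b1]
Expanding via [a, b] = ab - ba: 4 signed words (2^2 = 4).
Coefficients come from the b1-initial words:
  sign of b1b2b3 is -1, so it contributes -[[b1, b2], b3]
  sign of b1b3b2 is +1, so it contributes +[[b1, b3], b2]


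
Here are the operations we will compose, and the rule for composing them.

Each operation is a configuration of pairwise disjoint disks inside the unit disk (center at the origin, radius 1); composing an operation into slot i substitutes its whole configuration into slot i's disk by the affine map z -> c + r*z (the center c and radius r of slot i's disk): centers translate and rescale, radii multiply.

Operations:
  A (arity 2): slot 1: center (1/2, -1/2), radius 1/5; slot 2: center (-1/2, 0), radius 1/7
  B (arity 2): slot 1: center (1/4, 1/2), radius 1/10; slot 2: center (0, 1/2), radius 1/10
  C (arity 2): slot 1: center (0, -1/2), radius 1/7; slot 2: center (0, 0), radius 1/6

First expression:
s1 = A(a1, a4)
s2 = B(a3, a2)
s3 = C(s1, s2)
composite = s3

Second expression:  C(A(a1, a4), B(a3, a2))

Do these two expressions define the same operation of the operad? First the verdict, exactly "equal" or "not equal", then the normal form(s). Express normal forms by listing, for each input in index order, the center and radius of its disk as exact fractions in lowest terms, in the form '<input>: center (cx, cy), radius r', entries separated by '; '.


equal — both sides give a1: center (1/14, -4/7), radius 1/35; a2: center (0, 1/12), radius 1/60; a3: center (1/24, 1/12), radius 1/60; a4: center (-1/14, -1/2), radius 1/49

In normal form, the first expression is a1: center (1/14, -4/7), radius 1/35; a2: center (0, 1/12), radius 1/60; a3: center (1/24, 1/12), radius 1/60; a4: center (-1/14, -1/2), radius 1/49
In normal form, the second expression is a1: center (1/14, -4/7), radius 1/35; a2: center (0, 1/12), radius 1/60; a3: center (1/24, 1/12), radius 1/60; a4: center (-1/14, -1/2), radius 1/49
The normal forms match — equal.


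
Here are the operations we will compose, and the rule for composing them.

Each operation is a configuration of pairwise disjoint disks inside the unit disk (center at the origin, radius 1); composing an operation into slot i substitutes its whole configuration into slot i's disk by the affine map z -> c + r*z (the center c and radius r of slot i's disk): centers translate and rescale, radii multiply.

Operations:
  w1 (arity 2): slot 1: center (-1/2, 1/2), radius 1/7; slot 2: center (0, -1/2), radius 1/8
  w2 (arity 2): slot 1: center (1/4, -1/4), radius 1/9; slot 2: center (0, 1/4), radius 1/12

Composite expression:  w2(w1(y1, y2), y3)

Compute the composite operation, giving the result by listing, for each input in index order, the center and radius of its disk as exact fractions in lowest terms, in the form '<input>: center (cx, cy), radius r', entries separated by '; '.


y1: center (7/36, -7/36), radius 1/63; y2: center (1/4, -11/36), radius 1/72; y3: center (0, 1/4), radius 1/12

Nesting under w2 composes maps z -> c + r*z down each y-path.
y1 passes through 2 substitutions, ending at center (7/36, -7/36), radius 1/63
y2 passes through 2 substitutions, ending at center (1/4, -11/36), radius 1/72
y3 passes through 1 substitution, ending at center (0, 1/4), radius 1/12


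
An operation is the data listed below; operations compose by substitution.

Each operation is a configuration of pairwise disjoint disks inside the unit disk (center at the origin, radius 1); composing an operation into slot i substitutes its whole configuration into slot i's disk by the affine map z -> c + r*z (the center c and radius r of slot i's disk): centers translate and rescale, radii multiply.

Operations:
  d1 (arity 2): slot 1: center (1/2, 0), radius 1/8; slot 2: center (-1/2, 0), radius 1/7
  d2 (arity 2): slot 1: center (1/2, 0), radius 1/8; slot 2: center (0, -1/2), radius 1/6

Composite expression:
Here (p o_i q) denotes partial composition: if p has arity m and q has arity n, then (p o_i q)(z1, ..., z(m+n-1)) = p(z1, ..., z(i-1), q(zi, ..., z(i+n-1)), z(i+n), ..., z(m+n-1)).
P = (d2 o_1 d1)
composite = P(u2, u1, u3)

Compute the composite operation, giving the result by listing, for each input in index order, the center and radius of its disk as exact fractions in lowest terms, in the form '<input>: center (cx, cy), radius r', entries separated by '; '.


Nesting under d2 composes maps z -> c + r*z down each u-path.
tracing u2 down its 2-map path: center (9/16, 0), radius 1/64
tracing u1 down its 2-map path: center (7/16, 0), radius 1/56
tracing u3 down its 1-map path: center (0, -1/2), radius 1/6

u1: center (7/16, 0), radius 1/56; u2: center (9/16, 0), radius 1/64; u3: center (0, -1/2), radius 1/6


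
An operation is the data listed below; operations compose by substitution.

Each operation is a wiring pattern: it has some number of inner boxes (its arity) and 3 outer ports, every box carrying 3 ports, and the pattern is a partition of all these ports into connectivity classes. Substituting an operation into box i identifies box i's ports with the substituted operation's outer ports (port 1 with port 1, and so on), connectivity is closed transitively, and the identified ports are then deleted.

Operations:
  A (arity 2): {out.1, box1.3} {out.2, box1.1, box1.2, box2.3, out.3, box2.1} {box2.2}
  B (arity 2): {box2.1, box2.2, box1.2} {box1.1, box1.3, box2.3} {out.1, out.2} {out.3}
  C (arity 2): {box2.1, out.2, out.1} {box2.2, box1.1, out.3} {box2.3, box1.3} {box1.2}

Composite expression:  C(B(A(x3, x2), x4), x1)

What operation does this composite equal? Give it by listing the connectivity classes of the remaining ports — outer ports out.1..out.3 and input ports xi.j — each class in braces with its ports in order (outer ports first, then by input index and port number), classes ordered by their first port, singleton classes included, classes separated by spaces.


{out.1, out.2, x1.1} {out.3, x1.2} {x1.3} {x2.1, x2.3, x3.1, x3.2, x3.3, x4.1, x4.2, x4.3} {x2.2}

Substituting into C glues patterns; closure does the rest.
stage A: inputs (x3, x2), connectivity {out.1, x3.3} {out.2, out.3, x2.1, x2.3, x3.1, x3.2} {x2.2}, out.j its boundary
stage B: inputs (x3, x2, x4), connectivity {out.1, out.2} {out.3} {x2.1, x2.3, x3.1, x3.2, x3.3, x4.1, x4.2, x4.3} {x2.2}, out.j its boundary
stage C: inputs (x3, x2, x4, x1), connectivity {out.1, out.2, x1.1} {out.3, x1.2} {x1.3} {x2.1, x2.3, x3.1, x3.2, x3.3, x4.1, x4.2, x4.3} {x2.2}, out.j its boundary


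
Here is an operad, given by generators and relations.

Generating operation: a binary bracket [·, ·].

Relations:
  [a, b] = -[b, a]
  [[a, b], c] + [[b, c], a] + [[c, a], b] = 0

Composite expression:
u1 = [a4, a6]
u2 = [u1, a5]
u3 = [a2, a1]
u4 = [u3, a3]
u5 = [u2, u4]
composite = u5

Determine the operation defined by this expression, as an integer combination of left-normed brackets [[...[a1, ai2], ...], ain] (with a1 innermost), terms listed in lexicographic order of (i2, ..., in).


Expand each bracket as ab - ba; the a1-initial words give the coefficients.
Composite bracket: [[[a4, a6], a5], [[a2, a1], a3]]
Applying ab - ba throughout gives 32 signed words (2^5 = 32).
Words beginning with a1 determine it all:
  sign of a1a2a3a4a6a5 is +1, so it contributes +[[[[[a1, a2], a3], a4], a6], a5]
  sign of a1a2a3a5a4a6 is -1, so it contributes -[[[[[a1, a2], a3], a5], a4], a6]
  sign of a1a2a3a5a6a4 is +1, so it contributes +[[[[[a1, a2], a3], a5], a6], a4]
  sign of a1a2a3a6a4a5 is -1, so it contributes -[[[[[a1, a2], a3], a6], a4], a5]

[[[[[a1, a2], a3], a4], a6], a5] - [[[[[a1, a2], a3], a5], a4], a6] + [[[[[a1, a2], a3], a5], a6], a4] - [[[[[a1, a2], a3], a6], a4], a5]


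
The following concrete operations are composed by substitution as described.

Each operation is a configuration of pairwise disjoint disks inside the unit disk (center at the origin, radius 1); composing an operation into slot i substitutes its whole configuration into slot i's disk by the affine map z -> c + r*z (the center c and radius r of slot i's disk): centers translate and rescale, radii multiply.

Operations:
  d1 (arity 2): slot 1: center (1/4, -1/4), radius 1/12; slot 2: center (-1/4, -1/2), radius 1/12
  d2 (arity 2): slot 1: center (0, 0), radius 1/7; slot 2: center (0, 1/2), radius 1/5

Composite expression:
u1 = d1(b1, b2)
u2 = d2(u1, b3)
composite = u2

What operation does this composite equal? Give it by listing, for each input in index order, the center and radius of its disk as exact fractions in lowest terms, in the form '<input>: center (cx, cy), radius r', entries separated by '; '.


b1: center (1/28, -1/28), radius 1/84; b2: center (-1/28, -1/14), radius 1/84; b3: center (0, 1/2), radius 1/5

Each b-disk chains the slot maps above it in d2; radii multiply.
tracing b1 down its 2-map path: center (1/28, -1/28), radius 1/84
tracing b2 down its 2-map path: center (-1/28, -1/14), radius 1/84
tracing b3 down its 1-map path: center (0, 1/2), radius 1/5


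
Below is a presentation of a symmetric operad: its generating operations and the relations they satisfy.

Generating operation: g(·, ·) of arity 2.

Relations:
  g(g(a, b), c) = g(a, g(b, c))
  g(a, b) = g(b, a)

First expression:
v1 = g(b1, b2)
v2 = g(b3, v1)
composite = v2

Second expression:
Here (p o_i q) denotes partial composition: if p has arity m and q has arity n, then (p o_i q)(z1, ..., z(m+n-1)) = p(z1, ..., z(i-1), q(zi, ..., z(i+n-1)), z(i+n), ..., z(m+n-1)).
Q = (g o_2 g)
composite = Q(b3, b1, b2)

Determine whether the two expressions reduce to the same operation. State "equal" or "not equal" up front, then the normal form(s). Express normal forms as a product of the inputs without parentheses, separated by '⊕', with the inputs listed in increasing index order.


equal: each reduces to b1 ⊕ b2 ⊕ b3

In normal form, the first expression is b1 ⊕ b2 ⊕ b3
In normal form, the second expression is b1 ⊕ b2 ⊕ b3
Same normal form: equal.


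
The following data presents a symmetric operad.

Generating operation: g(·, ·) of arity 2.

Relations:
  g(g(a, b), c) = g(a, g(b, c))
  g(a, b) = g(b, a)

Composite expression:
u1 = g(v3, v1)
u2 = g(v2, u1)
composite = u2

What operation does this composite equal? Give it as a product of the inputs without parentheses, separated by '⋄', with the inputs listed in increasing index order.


Both nesting and order wash out for g; what remains is which v's occur.
g(v3, v1) spells out as v3 ⋄ v1
g(v2, g(v3, v1)) spells out as v2 ⋄ v3 ⋄ v1
putting the inputs in ascending order: v1 ⋄ v2 ⋄ v3

v1 ⋄ v2 ⋄ v3


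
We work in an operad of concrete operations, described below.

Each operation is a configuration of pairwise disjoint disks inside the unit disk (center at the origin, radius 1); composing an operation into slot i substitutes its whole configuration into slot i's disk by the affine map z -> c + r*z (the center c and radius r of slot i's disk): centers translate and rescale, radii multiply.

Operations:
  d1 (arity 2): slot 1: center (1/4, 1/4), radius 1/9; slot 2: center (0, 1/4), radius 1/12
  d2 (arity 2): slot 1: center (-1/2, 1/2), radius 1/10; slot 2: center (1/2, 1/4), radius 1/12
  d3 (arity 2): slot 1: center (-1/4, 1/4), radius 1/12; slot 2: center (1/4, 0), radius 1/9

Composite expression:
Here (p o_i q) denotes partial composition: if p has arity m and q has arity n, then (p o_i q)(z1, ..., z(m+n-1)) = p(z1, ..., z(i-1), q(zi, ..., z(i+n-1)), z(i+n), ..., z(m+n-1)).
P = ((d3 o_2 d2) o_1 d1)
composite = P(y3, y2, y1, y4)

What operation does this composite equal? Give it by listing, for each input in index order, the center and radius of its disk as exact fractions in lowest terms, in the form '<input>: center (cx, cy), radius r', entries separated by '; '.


Below d3, radii multiply path by path; the y-disk centers shift.
y3 passes through 2 substitutions, ending at center (-11/48, 13/48), radius 1/108
y2 passes through 2 substitutions, ending at center (-1/4, 13/48), radius 1/144
y1 passes through 2 substitutions, ending at center (7/36, 1/18), radius 1/90
y4 passes through 2 substitutions, ending at center (11/36, 1/36), radius 1/108

y1: center (7/36, 1/18), radius 1/90; y2: center (-1/4, 13/48), radius 1/144; y3: center (-11/48, 13/48), radius 1/108; y4: center (11/36, 1/36), radius 1/108
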